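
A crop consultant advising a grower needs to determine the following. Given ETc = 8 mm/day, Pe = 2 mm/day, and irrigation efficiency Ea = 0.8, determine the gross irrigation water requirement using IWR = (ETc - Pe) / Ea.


IWR = (ETc - Pe) / Ea
    = (8 - 2) / 0.8
    = 6 / 0.8
    = 7.50 mm/day


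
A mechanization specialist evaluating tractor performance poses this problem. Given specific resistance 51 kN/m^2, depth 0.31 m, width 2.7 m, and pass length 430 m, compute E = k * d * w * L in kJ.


E = k * d * w * L
  = 51 * 0.31 * 2.7 * 430
  = 18355.41 kJ


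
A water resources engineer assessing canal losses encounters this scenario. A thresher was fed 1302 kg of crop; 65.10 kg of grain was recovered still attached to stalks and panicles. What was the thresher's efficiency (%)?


eta = (total - unthreshed) / total * 100
    = (1302 - 65.10) / 1302 * 100
    = 1236.90 / 1302 * 100
    = 95%


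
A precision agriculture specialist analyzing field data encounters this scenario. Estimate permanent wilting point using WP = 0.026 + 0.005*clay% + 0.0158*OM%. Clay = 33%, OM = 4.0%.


WP = 0.026 + 0.005*33 + 0.0158*4.0
   = 0.026 + 0.1650 + 0.0632
   = 0.2542


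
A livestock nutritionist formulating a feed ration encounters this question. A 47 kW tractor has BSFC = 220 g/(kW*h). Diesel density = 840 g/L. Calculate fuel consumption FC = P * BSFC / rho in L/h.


FC = P * BSFC / rho_fuel
   = 47 * 220 / 840
   = 10340 / 840
   = 12.31 L/h


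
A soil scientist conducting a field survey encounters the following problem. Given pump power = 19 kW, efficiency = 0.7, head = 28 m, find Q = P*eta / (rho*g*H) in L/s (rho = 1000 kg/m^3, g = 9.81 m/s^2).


Q = (P * 1000 * eta) / (rho * g * H)
  = (19 * 1000 * 0.7) / (1000 * 9.81 * 28)
  = 13300 / 274680
  = 0.04842 m^3/s = 48.42 L/s


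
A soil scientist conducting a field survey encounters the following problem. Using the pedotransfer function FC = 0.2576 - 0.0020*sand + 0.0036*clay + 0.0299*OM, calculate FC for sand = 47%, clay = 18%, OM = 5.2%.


FC = 0.2576 - 0.0020*47 + 0.0036*18 + 0.0299*5.2
   = 0.2576 - 0.0940 + 0.0648 + 0.1555
   = 0.3839


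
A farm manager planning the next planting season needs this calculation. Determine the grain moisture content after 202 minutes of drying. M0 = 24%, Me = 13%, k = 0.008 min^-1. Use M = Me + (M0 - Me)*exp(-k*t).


M = Me + (M0 - Me) * e^(-k*t)
  = 13 + (24 - 13) * e^(-0.008*202)
  = 13 + 11 * e^(-1.616)
  = 13 + 11 * 0.19869
  = 13 + 2.1856
  = 15.19%


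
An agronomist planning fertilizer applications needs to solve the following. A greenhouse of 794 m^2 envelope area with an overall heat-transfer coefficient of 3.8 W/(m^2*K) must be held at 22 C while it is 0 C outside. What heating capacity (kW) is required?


dT = 22 - (0) = 22 K
Q = U * A * dT
  = 3.8 * 794 * 22
  = 66378.40 W = 66.38 kW


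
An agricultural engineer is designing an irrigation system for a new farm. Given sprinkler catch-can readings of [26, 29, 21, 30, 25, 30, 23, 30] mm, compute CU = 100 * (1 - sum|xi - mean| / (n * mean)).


xbar = 214 / 8 = 26.750
sum|xi - xbar| = 24
CU = 100 * (1 - 24 / (8 * 26.750))
   = 100 * (1 - 0.1121)
   = 88.79%


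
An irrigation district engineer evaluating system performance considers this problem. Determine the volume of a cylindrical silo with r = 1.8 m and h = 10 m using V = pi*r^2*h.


V = pi * r^2 * h
  = pi * 1.8^2 * 10
  = pi * 3.24 * 10
  = 101.79 m^3


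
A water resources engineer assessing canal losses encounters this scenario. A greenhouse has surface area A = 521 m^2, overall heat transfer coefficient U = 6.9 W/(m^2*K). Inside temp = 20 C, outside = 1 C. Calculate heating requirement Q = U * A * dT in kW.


dT = 20 - (1) = 19 K
Q = U * A * dT
  = 6.9 * 521 * 19
  = 68303.10 W = 68.30 kW


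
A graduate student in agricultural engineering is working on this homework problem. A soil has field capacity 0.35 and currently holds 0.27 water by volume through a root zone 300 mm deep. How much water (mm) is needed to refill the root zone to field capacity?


SMD = (FC - theta) * D
    = (0.35 - 0.27) * 300
    = 0.080 * 300
    = 24 mm


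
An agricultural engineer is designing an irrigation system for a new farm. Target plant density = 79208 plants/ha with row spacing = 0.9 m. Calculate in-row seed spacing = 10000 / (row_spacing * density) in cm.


spacing = 10000 / (row_sp * density)
        = 10000 / (0.9 * 79208)
        = 10000 / 71287.20
        = 0.14028 m = 14.03 cm


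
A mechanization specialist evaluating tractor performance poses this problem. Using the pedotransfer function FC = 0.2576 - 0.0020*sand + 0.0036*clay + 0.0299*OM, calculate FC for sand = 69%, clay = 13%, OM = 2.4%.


FC = 0.2576 - 0.0020*69 + 0.0036*13 + 0.0299*2.4
   = 0.2576 - 0.1380 + 0.0468 + 0.0718
   = 0.2382


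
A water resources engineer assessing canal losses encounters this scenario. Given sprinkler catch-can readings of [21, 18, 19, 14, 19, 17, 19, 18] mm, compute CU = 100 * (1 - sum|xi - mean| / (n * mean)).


xbar = 145 / 8 = 18.125
sum|xi - xbar| = 11
CU = 100 * (1 - 11 / (8 * 18.125))
   = 100 * (1 - 0.0759)
   = 92.41%


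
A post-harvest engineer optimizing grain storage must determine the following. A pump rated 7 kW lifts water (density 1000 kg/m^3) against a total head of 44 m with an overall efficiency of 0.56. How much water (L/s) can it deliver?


Q = (P * 1000 * eta) / (rho * g * H)
  = (7 * 1000 * 0.56) / (1000 * 9.81 * 44)
  = 3920 / 431640
  = 0.00908 m^3/s = 9.08 L/s


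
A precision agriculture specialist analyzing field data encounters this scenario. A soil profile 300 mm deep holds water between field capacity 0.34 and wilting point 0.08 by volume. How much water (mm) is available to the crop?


AW = (FC - WP) * D
   = (0.34 - 0.08) * 300
   = 0.26 * 300
   = 78 mm


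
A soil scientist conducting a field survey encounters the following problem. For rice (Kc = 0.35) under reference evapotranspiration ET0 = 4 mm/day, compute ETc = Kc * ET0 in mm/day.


ETc = Kc * ET0
    = 0.35 * 4
    = 1.40 mm/day


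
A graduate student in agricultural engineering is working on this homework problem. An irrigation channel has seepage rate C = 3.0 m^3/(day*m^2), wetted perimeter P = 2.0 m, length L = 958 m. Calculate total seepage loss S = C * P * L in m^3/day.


S = C * P * L
  = 3.0 * 2.0 * 958
  = 5748 m^3/day


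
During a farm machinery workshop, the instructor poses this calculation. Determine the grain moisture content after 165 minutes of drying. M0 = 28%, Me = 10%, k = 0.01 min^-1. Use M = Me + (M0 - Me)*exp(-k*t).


M = Me + (M0 - Me) * e^(-k*t)
  = 10 + (28 - 10) * e^(-0.01*165)
  = 10 + 18 * e^(-1.650)
  = 10 + 18 * 0.19205
  = 10 + 3.4569
  = 13.46%


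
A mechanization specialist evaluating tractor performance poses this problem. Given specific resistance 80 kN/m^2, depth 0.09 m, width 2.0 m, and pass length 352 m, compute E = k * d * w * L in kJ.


E = k * d * w * L
  = 80 * 0.09 * 2.0 * 352
  = 5068.80 kJ


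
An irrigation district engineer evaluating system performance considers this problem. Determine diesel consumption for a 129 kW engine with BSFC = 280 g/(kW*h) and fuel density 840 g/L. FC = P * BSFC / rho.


FC = P * BSFC / rho_fuel
   = 129 * 280 / 840
   = 36120 / 840
   = 43 L/h


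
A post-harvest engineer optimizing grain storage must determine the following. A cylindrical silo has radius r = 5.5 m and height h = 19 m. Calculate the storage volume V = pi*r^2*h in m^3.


V = pi * r^2 * h
  = pi * 5.5^2 * 19
  = pi * 30.25 * 19
  = 1805.63 m^3


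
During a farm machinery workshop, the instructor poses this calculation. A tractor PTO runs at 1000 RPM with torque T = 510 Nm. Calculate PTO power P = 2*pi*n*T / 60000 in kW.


P = 2*pi*n*T / 60000
  = 2*pi * 1000 * 510 / 60000
  = 3204424.51 / 60000
  = 53.41 kW


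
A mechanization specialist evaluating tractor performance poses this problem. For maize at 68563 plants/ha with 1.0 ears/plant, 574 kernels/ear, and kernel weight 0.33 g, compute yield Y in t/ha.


Y = density * ears * kernels * kw
  = 68563 * 1.0 * 574 * 0.33 g/ha
  = 12987203.46 g/ha
  = 12987.20 kg/ha = 12.99 t/ha


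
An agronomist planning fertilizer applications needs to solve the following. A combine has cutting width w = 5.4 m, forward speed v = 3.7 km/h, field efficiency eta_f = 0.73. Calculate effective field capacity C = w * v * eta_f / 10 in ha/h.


C = w * v * eta_f / 10
  = 5.4 * 3.7 * 0.73 / 10
  = 14.59 / 10
  = 1.46 ha/h


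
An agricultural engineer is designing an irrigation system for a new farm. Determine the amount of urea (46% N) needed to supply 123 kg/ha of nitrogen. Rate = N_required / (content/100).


Rate = N_required / (N_content / 100)
     = 123 / (46 / 100)
     = 123 / 0.46
     = 267.39 kg/ha


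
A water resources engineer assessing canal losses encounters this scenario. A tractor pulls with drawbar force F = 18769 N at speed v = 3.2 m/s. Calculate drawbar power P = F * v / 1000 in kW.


P = F * v / 1000
  = 18769 * 3.2 / 1000
  = 60060.80 / 1000
  = 60.06 kW


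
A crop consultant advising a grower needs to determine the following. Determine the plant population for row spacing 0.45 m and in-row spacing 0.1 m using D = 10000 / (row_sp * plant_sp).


D = 10000 / (row_sp * plant_sp)
  = 10000 / (0.45 * 0.1)
  = 10000 / 0.0450
  = 222222.22 plants/ha


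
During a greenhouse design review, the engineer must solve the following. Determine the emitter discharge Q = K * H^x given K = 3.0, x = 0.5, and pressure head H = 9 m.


Q = K * H^x
  = 3.0 * 9^0.5
  = 3.0 * 3
  = 9 L/h


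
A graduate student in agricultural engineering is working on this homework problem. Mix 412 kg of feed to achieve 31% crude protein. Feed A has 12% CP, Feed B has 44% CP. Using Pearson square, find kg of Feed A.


parts_A = CP_b - target = 44 - 31 = 13
parts_B = target - CP_a = 31 - 12 = 19
total_parts = 13 + 19 = 32
Feed A = 412 * 13 / 32 = 167.38 kg
Feed B = 412 * 19 / 32 = 244.63 kg

167.38 kg


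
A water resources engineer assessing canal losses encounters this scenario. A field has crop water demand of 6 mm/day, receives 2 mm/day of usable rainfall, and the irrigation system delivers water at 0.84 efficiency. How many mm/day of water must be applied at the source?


IWR = (ETc - Pe) / Ea
    = (6 - 2) / 0.84
    = 4 / 0.84
    = 4.76 mm/day


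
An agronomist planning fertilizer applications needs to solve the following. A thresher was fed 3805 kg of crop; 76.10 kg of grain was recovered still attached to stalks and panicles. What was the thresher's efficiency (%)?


eta = (total - unthreshed) / total * 100
    = (3805 - 76.10) / 3805 * 100
    = 3728.90 / 3805 * 100
    = 98%


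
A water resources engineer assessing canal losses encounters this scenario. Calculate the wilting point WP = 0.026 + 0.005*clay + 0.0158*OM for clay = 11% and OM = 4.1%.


WP = 0.026 + 0.005*11 + 0.0158*4.1
   = 0.026 + 0.0550 + 0.0648
   = 0.1458


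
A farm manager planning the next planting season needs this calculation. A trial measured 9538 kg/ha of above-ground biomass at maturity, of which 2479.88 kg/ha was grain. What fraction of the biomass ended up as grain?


HI = grain_yield / biomass
   = 2479.88 / 9538
   = 0.26


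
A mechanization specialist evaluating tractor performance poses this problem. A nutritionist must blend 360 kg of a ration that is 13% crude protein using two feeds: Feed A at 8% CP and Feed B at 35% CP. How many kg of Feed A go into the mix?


parts_A = CP_b - target = 35 - 13 = 22
parts_B = target - CP_a = 13 - 8 = 5
total_parts = 22 + 5 = 27
Feed A = 360 * 22 / 27 = 293.33 kg
Feed B = 360 * 5 / 27 = 66.67 kg

293.33 kg


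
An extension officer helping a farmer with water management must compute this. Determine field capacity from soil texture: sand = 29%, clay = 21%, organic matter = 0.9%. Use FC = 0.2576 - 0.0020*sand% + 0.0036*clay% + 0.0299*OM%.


FC = 0.2576 - 0.0020*29 + 0.0036*21 + 0.0299*0.9
   = 0.2576 - 0.0580 + 0.0756 + 0.0269
   = 0.3021


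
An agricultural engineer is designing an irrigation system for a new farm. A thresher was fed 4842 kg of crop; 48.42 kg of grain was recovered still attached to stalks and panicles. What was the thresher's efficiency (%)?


eta = (total - unthreshed) / total * 100
    = (4842 - 48.42) / 4842 * 100
    = 4793.58 / 4842 * 100
    = 99%


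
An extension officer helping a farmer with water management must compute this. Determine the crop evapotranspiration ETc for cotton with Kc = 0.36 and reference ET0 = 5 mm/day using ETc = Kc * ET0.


ETc = Kc * ET0
    = 0.36 * 5
    = 1.80 mm/day


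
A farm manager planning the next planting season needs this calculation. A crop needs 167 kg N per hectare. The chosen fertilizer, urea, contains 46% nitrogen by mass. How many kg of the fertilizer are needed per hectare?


Rate = N_required / (N_content / 100)
     = 167 / (46 / 100)
     = 167 / 0.46
     = 363.04 kg/ha


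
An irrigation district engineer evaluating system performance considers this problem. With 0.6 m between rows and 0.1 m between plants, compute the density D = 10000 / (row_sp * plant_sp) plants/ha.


D = 10000 / (row_sp * plant_sp)
  = 10000 / (0.6 * 0.1)
  = 10000 / 0.0600
  = 166666.67 plants/ha


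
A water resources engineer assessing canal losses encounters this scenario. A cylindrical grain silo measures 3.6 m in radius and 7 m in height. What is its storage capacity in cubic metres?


V = pi * r^2 * h
  = pi * 3.6^2 * 7
  = pi * 12.96 * 7
  = 285.01 m^3


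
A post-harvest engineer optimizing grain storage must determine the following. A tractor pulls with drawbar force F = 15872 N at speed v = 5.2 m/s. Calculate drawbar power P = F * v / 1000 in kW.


P = F * v / 1000
  = 15872 * 5.2 / 1000
  = 82534.40 / 1000
  = 82.53 kW


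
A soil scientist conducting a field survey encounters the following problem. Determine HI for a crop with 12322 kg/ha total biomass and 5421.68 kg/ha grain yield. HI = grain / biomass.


HI = grain_yield / biomass
   = 5421.68 / 12322
   = 0.44


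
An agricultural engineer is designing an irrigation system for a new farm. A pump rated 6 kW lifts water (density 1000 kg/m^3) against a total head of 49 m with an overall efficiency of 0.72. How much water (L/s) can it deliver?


Q = (P * 1000 * eta) / (rho * g * H)
  = (6 * 1000 * 0.72) / (1000 * 9.81 * 49)
  = 4320 / 480690
  = 0.00899 m^3/s = 8.99 L/s


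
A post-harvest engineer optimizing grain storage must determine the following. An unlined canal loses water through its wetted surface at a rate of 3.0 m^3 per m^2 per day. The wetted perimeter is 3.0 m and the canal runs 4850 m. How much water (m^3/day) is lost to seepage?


S = C * P * L
  = 3.0 * 3.0 * 4850
  = 43650 m^3/day


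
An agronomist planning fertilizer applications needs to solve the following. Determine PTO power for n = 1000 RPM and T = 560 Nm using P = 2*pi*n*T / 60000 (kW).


P = 2*pi*n*T / 60000
  = 2*pi * 1000 * 560 / 60000
  = 3518583.77 / 60000
  = 58.64 kW


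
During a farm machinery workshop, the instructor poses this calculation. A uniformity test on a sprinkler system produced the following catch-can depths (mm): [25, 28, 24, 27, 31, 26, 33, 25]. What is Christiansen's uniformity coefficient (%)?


xbar = 219 / 8 = 27.375
sum|xi - xbar| = 19.750
CU = 100 * (1 - 19.750 / (8 * 27.375))
   = 100 * (1 - 0.0902)
   = 90.98%


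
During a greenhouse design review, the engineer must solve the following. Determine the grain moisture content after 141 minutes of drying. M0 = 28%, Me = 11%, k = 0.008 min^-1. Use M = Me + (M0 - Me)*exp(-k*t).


M = Me + (M0 - Me) * e^(-k*t)
  = 11 + (28 - 11) * e^(-0.008*141)
  = 11 + 17 * e^(-1.128)
  = 11 + 17 * 0.32368
  = 11 + 5.5026
  = 16.50%


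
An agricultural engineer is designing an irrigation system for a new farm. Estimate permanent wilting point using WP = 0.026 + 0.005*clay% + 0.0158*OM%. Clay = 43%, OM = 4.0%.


WP = 0.026 + 0.005*43 + 0.0158*4.0
   = 0.026 + 0.2150 + 0.0632
   = 0.3042


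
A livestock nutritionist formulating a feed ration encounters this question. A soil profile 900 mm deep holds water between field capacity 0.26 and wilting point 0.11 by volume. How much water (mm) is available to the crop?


AW = (FC - WP) * D
   = (0.26 - 0.11) * 900
   = 0.15 * 900
   = 135 mm


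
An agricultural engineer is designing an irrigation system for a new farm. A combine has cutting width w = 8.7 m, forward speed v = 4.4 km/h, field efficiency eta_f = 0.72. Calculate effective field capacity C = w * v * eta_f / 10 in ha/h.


C = w * v * eta_f / 10
  = 8.7 * 4.4 * 0.72 / 10
  = 27.56 / 10
  = 2.76 ha/h


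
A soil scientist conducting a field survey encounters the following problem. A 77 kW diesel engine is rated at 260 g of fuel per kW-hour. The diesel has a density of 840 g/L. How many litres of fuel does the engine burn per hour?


FC = P * BSFC / rho_fuel
   = 77 * 260 / 840
   = 20020 / 840
   = 23.83 L/h


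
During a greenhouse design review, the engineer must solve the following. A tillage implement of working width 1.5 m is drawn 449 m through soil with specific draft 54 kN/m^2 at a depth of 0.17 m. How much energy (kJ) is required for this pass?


E = k * d * w * L
  = 54 * 0.17 * 1.5 * 449
  = 6182.73 kJ


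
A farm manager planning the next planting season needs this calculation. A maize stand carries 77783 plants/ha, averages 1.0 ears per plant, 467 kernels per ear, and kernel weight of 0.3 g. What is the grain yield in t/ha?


Y = density * ears * kernels * kw
  = 77783 * 1.0 * 467 * 0.3 g/ha
  = 10897398.30 g/ha
  = 10897.40 kg/ha = 10.90 t/ha


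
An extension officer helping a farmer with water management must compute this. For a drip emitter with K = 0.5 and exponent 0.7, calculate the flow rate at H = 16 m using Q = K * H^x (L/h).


Q = K * H^x
  = 0.5 * 16^0.7
  = 0.5 * 6.9644
  = 3.48 L/h


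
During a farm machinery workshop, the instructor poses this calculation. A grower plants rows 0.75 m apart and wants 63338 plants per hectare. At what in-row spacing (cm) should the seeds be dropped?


spacing = 10000 / (row_sp * density)
        = 10000 / (0.75 * 63338)
        = 10000 / 47503.50
        = 0.21051 m = 21.05 cm


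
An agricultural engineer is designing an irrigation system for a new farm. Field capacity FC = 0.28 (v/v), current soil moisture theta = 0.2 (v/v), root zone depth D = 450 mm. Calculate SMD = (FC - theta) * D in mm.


SMD = (FC - theta) * D
    = (0.28 - 0.2) * 450
    = 0.080 * 450
    = 36 mm


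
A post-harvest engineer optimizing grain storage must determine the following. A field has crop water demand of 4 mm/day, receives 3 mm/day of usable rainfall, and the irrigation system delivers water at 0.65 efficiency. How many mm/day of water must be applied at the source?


IWR = (ETc - Pe) / Ea
    = (4 - 3) / 0.65
    = 1 / 0.65
    = 1.54 mm/day


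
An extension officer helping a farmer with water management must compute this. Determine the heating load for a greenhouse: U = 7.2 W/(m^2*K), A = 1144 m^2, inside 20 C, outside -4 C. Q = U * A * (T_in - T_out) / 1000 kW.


dT = 20 - (-4) = 24 K
Q = U * A * dT
  = 7.2 * 1144 * 24
  = 197683.20 W = 197.68 kW


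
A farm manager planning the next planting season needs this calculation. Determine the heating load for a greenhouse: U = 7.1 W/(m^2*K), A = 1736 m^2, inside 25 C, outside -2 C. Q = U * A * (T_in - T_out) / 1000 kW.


dT = 25 - (-2) = 27 K
Q = U * A * dT
  = 7.1 * 1736 * 27
  = 332791.20 W = 332.79 kW


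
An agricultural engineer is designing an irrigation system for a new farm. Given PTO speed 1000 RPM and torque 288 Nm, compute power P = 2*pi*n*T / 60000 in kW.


P = 2*pi*n*T / 60000
  = 2*pi * 1000 * 288 / 60000
  = 1809557.37 / 60000
  = 30.16 kW


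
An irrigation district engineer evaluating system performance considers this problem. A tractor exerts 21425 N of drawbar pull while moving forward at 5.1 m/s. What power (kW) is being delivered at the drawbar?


P = F * v / 1000
  = 21425 * 5.1 / 1000
  = 109267.50 / 1000
  = 109.27 kW


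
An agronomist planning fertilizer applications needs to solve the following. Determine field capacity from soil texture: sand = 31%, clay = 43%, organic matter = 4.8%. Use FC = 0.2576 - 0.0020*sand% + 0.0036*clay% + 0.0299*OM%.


FC = 0.2576 - 0.0020*31 + 0.0036*43 + 0.0299*4.8
   = 0.2576 - 0.0620 + 0.1548 + 0.1435
   = 0.4939


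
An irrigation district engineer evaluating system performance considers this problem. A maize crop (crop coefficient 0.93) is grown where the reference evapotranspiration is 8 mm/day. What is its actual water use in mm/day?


ETc = Kc * ET0
    = 0.93 * 8
    = 7.44 mm/day


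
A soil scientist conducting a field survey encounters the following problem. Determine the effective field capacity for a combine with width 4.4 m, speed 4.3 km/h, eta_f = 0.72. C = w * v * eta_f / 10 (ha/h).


C = w * v * eta_f / 10
  = 4.4 * 4.3 * 0.72 / 10
  = 13.62 / 10
  = 1.36 ha/h


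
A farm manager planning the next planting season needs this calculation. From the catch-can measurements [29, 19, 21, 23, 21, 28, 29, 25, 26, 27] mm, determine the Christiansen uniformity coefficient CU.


xbar = 248 / 10 = 24.800
sum|xi - xbar| = 30.400
CU = 100 * (1 - 30.400 / (10 * 24.800))
   = 100 * (1 - 0.1226)
   = 87.74%


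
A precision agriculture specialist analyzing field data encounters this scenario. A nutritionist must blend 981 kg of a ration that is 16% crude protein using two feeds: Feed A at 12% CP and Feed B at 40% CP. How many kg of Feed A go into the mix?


parts_A = CP_b - target = 40 - 16 = 24
parts_B = target - CP_a = 16 - 12 = 4
total_parts = 24 + 4 = 28
Feed A = 981 * 24 / 28 = 840.86 kg
Feed B = 981 * 4 / 28 = 140.14 kg

840.86 kg


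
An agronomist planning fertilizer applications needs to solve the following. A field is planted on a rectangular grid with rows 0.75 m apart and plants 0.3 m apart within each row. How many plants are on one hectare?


D = 10000 / (row_sp * plant_sp)
  = 10000 / (0.75 * 0.3)
  = 10000 / 0.2250
  = 44444.44 plants/ha


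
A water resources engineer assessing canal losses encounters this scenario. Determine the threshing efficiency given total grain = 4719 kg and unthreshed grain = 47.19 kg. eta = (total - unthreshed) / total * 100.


eta = (total - unthreshed) / total * 100
    = (4719 - 47.19) / 4719 * 100
    = 4671.81 / 4719 * 100
    = 99%


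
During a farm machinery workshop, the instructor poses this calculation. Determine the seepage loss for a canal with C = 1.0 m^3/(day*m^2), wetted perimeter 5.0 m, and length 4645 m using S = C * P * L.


S = C * P * L
  = 1.0 * 5.0 * 4645
  = 23225 m^3/day


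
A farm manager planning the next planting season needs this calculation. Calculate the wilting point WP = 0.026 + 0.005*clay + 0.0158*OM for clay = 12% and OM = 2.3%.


WP = 0.026 + 0.005*12 + 0.0158*2.3
   = 0.026 + 0.0600 + 0.0363
   = 0.1223


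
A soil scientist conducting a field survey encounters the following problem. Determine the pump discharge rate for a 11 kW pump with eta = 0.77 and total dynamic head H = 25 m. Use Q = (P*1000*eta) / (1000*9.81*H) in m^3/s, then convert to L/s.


Q = (P * 1000 * eta) / (rho * g * H)
  = (11 * 1000 * 0.77) / (1000 * 9.81 * 25)
  = 8470 / 245250
  = 0.03454 m^3/s = 34.54 L/s


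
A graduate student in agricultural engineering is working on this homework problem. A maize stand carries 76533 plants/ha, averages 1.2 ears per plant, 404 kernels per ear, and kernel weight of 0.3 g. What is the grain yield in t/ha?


Y = density * ears * kernels * kw
  = 76533 * 1.2 * 404 * 0.3 g/ha
  = 11130959.52 g/ha
  = 11130.96 kg/ha = 11.13 t/ha


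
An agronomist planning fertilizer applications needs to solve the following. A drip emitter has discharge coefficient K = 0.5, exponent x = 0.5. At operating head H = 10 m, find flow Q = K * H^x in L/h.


Q = K * H^x
  = 0.5 * 10^0.5
  = 0.5 * 3.1623
  = 1.58 L/h


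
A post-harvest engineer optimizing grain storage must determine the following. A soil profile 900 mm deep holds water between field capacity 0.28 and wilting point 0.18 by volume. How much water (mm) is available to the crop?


AW = (FC - WP) * D
   = (0.28 - 0.18) * 900
   = 0.10 * 900
   = 90 mm


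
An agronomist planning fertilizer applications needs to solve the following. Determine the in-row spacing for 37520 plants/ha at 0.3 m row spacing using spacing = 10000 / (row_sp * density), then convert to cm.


spacing = 10000 / (row_sp * density)
        = 10000 / (0.3 * 37520)
        = 10000 / 11256
        = 0.88842 m = 88.84 cm


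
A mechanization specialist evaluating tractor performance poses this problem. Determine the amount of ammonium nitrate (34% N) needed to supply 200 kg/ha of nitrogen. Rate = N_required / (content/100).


Rate = N_required / (N_content / 100)
     = 200 / (34 / 100)
     = 200 / 0.34
     = 588.24 kg/ha


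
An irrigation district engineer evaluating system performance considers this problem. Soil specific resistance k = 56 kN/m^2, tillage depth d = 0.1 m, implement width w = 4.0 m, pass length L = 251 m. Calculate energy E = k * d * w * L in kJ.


E = k * d * w * L
  = 56 * 0.1 * 4.0 * 251
  = 5622.40 kJ


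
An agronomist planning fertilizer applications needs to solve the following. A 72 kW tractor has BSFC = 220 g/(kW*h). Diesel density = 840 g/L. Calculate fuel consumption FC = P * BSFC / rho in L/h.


FC = P * BSFC / rho_fuel
   = 72 * 220 / 840
   = 15840 / 840
   = 18.86 L/h


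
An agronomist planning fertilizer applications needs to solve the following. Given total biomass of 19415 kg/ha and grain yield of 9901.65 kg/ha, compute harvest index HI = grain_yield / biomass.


HI = grain_yield / biomass
   = 9901.65 / 19415
   = 0.51


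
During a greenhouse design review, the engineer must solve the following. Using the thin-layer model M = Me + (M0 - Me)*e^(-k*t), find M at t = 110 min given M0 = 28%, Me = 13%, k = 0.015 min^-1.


M = Me + (M0 - Me) * e^(-k*t)
  = 13 + (28 - 13) * e^(-0.015*110)
  = 13 + 15 * e^(-1.650)
  = 13 + 15 * 0.19205
  = 13 + 2.8807
  = 15.88%


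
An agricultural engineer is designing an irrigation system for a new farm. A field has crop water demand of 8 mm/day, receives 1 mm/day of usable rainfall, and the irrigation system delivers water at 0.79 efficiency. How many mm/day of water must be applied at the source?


IWR = (ETc - Pe) / Ea
    = (8 - 1) / 0.79
    = 7 / 0.79
    = 8.86 mm/day


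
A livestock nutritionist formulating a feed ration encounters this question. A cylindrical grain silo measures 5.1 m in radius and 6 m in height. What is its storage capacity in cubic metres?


V = pi * r^2 * h
  = pi * 5.1^2 * 6
  = pi * 26.01 * 6
  = 490.28 m^3


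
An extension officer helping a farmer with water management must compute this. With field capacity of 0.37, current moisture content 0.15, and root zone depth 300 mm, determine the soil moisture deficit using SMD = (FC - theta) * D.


SMD = (FC - theta) * D
    = (0.37 - 0.15) * 300
    = 0.220 * 300
    = 66 mm


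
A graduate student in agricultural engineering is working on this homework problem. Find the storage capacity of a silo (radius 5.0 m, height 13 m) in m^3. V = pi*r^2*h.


V = pi * r^2 * h
  = pi * 5.0^2 * 13
  = pi * 25 * 13
  = 1021.02 m^3


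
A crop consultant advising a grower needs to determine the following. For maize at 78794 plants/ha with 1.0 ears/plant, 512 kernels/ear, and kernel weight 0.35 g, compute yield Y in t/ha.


Y = density * ears * kernels * kw
  = 78794 * 1.0 * 512 * 0.35 g/ha
  = 14119884.80 g/ha
  = 14119.88 kg/ha = 14.12 t/ha


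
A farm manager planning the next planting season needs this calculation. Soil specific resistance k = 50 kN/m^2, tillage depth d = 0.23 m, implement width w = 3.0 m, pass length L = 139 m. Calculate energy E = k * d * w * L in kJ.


E = k * d * w * L
  = 50 * 0.23 * 3.0 * 139
  = 4795.50 kJ


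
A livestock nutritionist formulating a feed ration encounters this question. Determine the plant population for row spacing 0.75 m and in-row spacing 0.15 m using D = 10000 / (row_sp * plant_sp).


D = 10000 / (row_sp * plant_sp)
  = 10000 / (0.75 * 0.15)
  = 10000 / 0.1125
  = 88888.89 plants/ha


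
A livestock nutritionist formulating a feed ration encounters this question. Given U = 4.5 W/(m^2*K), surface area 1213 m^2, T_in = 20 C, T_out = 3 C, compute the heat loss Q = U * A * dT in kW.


dT = 20 - (3) = 17 K
Q = U * A * dT
  = 4.5 * 1213 * 17
  = 92794.50 W = 92.79 kW


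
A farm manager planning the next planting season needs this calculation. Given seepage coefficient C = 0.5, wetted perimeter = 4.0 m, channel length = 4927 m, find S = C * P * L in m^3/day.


S = C * P * L
  = 0.5 * 4.0 * 4927
  = 9854 m^3/day


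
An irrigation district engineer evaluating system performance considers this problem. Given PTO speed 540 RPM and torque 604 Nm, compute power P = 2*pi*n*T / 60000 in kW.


P = 2*pi*n*T / 60000
  = 2*pi * 540 * 604 / 60000
  = 2049323.72 / 60000
  = 34.16 kW


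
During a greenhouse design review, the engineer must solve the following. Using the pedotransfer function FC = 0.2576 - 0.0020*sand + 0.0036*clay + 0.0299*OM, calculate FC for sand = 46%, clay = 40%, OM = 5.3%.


FC = 0.2576 - 0.0020*46 + 0.0036*40 + 0.0299*5.3
   = 0.2576 - 0.0920 + 0.1440 + 0.1585
   = 0.4681


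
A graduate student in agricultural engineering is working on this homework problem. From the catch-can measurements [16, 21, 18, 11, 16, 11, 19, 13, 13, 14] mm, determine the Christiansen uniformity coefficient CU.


xbar = 152 / 10 = 15.200
sum|xi - xbar| = 28
CU = 100 * (1 - 28 / (10 * 15.200))
   = 100 * (1 - 0.1842)
   = 81.58%


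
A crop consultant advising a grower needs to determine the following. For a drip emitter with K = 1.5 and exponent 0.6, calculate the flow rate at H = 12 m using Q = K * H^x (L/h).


Q = K * H^x
  = 1.5 * 12^0.6
  = 1.5 * 4.4413
  = 6.66 L/h


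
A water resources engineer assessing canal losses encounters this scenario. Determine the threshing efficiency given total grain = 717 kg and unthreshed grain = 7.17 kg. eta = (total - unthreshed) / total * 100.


eta = (total - unthreshed) / total * 100
    = (717 - 7.17) / 717 * 100
    = 709.83 / 717 * 100
    = 99%


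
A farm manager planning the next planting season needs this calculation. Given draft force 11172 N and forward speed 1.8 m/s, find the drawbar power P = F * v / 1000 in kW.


P = F * v / 1000
  = 11172 * 1.8 / 1000
  = 20109.60 / 1000
  = 20.11 kW


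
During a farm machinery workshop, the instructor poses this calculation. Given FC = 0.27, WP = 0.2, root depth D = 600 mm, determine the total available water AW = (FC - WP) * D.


AW = (FC - WP) * D
   = (0.27 - 0.2) * 600
   = 0.07 * 600
   = 42 mm


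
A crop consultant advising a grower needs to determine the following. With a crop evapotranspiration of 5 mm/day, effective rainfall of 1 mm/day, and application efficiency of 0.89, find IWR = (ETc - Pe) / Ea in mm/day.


IWR = (ETc - Pe) / Ea
    = (5 - 1) / 0.89
    = 4 / 0.89
    = 4.49 mm/day


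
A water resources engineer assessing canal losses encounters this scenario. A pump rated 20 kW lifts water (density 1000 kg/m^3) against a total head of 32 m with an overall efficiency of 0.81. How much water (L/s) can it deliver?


Q = (P * 1000 * eta) / (rho * g * H)
  = (20 * 1000 * 0.81) / (1000 * 9.81 * 32)
  = 16200 / 313920
  = 0.05161 m^3/s = 51.61 L/s


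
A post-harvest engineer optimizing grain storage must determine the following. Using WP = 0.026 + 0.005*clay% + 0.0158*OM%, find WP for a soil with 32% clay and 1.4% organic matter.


WP = 0.026 + 0.005*32 + 0.0158*1.4
   = 0.026 + 0.1600 + 0.0221
   = 0.2081


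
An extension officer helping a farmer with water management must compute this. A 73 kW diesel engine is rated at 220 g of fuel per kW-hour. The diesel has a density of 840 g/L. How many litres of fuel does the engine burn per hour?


FC = P * BSFC / rho_fuel
   = 73 * 220 / 840
   = 16060 / 840
   = 19.12 L/h


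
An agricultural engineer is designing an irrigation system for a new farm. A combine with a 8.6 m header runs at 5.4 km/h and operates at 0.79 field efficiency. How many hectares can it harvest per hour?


C = w * v * eta_f / 10
  = 8.6 * 5.4 * 0.79 / 10
  = 36.69 / 10
  = 3.67 ha/h


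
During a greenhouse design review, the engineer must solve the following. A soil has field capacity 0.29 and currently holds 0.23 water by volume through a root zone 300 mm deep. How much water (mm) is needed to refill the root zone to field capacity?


SMD = (FC - theta) * D
    = (0.29 - 0.23) * 300
    = 0.060 * 300
    = 18 mm


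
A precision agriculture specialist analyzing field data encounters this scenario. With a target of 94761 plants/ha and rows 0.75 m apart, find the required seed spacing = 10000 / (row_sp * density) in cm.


spacing = 10000 / (row_sp * density)
        = 10000 / (0.75 * 94761)
        = 10000 / 71070.75
        = 0.14070 m = 14.07 cm


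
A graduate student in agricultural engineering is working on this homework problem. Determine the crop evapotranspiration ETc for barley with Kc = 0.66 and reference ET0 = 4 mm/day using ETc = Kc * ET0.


ETc = Kc * ET0
    = 0.66 * 4
    = 2.64 mm/day


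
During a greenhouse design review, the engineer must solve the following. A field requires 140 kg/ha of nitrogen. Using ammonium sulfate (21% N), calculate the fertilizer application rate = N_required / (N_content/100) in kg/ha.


Rate = N_required / (N_content / 100)
     = 140 / (21 / 100)
     = 140 / 0.21
     = 666.67 kg/ha


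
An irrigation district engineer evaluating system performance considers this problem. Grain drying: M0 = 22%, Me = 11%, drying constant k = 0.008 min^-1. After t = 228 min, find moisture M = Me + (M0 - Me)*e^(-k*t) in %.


M = Me + (M0 - Me) * e^(-k*t)
  = 11 + (22 - 11) * e^(-0.008*228)
  = 11 + 11 * e^(-1.824)
  = 11 + 11 * 0.16138
  = 11 + 1.7752
  = 12.78%


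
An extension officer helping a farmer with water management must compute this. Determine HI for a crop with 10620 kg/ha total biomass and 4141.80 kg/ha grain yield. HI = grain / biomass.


HI = grain_yield / biomass
   = 4141.80 / 10620
   = 0.39


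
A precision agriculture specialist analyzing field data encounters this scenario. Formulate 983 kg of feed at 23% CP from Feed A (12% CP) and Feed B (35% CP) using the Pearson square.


parts_A = CP_b - target = 35 - 23 = 12
parts_B = target - CP_a = 23 - 12 = 11
total_parts = 12 + 11 = 23
Feed A = 983 * 12 / 23 = 512.87 kg
Feed B = 983 * 11 / 23 = 470.13 kg

512.87 kg


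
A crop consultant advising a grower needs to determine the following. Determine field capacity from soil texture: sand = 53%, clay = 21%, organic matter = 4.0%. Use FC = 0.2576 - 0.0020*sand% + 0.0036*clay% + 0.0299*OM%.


FC = 0.2576 - 0.0020*53 + 0.0036*21 + 0.0299*4.0
   = 0.2576 - 0.1060 + 0.0756 + 0.1196
   = 0.3468


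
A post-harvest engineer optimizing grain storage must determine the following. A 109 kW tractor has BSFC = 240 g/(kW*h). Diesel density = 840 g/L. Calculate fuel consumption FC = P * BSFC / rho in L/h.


FC = P * BSFC / rho_fuel
   = 109 * 240 / 840
   = 26160 / 840
   = 31.14 L/h


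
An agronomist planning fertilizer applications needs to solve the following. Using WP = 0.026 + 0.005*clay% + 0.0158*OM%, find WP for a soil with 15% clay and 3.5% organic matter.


WP = 0.026 + 0.005*15 + 0.0158*3.5
   = 0.026 + 0.0750 + 0.0553
   = 0.1563


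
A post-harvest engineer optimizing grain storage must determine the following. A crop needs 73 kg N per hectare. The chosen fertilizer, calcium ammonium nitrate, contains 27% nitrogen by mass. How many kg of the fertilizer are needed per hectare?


Rate = N_required / (N_content / 100)
     = 73 / (27 / 100)
     = 73 / 0.27
     = 270.37 kg/ha


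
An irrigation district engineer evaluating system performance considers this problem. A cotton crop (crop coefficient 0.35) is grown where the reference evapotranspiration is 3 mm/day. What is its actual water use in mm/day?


ETc = Kc * ET0
    = 0.35 * 3
    = 1.05 mm/day


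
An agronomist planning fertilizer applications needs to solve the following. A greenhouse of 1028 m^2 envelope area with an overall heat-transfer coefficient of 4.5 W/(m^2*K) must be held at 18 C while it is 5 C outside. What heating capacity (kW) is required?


dT = 18 - (5) = 13 K
Q = U * A * dT
  = 4.5 * 1028 * 13
  = 60138 W = 60.14 kW


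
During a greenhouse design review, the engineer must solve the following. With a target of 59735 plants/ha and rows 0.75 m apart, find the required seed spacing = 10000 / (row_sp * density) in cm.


spacing = 10000 / (row_sp * density)
        = 10000 / (0.75 * 59735)
        = 10000 / 44801.25
        = 0.22321 m = 22.32 cm


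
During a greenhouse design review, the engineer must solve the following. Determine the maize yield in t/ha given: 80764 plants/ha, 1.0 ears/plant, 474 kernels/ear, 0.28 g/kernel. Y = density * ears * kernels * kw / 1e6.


Y = density * ears * kernels * kw
  = 80764 * 1.0 * 474 * 0.28 g/ha
  = 10718998.08 g/ha
  = 10719.00 kg/ha = 10.72 t/ha


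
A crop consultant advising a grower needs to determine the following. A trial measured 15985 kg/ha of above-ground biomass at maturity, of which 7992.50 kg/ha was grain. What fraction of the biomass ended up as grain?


HI = grain_yield / biomass
   = 7992.50 / 15985
   = 0.50


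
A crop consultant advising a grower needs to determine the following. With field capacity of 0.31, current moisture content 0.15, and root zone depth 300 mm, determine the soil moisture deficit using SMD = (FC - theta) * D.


SMD = (FC - theta) * D
    = (0.31 - 0.15) * 300
    = 0.160 * 300
    = 48 mm


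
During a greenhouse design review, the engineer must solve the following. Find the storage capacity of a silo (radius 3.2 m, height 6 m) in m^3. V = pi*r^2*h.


V = pi * r^2 * h
  = pi * 3.2^2 * 6
  = pi * 10.24 * 6
  = 193.02 m^3


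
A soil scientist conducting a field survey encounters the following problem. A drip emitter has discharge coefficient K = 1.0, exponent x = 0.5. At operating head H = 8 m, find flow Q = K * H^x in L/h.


Q = K * H^x
  = 1.0 * 8^0.5
  = 1.0 * 2.8284
  = 2.83 L/h


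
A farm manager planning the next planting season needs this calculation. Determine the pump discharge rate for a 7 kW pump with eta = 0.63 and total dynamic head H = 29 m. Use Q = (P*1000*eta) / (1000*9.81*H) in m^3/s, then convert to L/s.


Q = (P * 1000 * eta) / (rho * g * H)
  = (7 * 1000 * 0.63) / (1000 * 9.81 * 29)
  = 4410 / 284490
  = 0.01550 m^3/s = 15.50 L/s


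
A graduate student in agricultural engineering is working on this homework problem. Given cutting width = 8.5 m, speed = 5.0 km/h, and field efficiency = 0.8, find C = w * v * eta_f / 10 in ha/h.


C = w * v * eta_f / 10
  = 8.5 * 5.0 * 0.8 / 10
  = 34 / 10
  = 3.40 ha/h


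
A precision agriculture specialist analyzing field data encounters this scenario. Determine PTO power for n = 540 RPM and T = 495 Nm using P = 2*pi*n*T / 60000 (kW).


P = 2*pi*n*T / 60000
  = 2*pi * 540 * 495 / 60000
  = 1679495.43 / 60000
  = 27.99 kW


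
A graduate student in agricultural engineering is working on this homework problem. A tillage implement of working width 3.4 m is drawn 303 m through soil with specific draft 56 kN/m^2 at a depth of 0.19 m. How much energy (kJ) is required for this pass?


E = k * d * w * L
  = 56 * 0.19 * 3.4 * 303
  = 10961.33 kJ


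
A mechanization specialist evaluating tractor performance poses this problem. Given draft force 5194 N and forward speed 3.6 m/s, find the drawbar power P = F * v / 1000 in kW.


P = F * v / 1000
  = 5194 * 3.6 / 1000
  = 18698.40 / 1000
  = 18.70 kW
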